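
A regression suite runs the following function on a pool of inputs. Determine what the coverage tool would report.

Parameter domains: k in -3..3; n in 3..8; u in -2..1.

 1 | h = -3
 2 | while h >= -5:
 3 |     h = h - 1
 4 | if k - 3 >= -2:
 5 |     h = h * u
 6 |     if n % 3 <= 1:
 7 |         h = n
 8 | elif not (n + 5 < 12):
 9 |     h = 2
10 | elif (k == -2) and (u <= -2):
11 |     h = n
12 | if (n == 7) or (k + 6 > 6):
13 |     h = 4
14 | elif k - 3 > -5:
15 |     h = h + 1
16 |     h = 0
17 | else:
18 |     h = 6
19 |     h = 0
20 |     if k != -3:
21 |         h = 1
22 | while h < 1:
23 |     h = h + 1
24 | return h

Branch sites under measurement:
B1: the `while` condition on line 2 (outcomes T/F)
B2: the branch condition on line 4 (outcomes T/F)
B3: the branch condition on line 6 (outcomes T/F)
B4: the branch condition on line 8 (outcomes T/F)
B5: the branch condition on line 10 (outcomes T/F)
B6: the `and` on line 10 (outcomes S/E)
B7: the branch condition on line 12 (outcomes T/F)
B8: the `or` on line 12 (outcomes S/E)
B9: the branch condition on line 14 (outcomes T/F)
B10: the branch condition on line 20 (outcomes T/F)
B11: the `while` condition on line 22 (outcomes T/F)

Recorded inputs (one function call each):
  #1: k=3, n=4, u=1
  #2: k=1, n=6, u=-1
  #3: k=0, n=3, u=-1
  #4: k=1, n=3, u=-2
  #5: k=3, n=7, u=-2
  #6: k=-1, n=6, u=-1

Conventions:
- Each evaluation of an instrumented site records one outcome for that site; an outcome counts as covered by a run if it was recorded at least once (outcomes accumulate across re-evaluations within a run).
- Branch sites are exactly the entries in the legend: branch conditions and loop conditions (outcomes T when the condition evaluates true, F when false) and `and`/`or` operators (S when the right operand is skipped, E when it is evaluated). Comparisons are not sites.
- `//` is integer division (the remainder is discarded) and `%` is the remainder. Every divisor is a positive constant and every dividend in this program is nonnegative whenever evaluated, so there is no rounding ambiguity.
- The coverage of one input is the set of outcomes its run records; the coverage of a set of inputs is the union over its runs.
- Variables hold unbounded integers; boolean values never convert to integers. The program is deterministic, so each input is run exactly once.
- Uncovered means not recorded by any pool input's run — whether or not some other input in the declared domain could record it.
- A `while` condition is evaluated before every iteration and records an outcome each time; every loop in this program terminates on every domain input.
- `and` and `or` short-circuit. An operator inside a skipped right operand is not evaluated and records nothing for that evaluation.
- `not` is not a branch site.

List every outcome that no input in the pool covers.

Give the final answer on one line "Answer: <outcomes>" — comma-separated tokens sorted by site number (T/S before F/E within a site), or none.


input #1, k=3, n=4, u=1: events B1->T, B1->T, B1->T, B1->F, B2->T, B3->T, B8->E, B7->T, B11->F; outcomes B1=T, B1=F, B2=T, B3=T, B7=T, B8=E, B11=F
input #2, k=1, n=6, u=-1: events B1->T, B1->T, B1->T, B1->F, B2->T, B3->T, B8->E, B7->T, B11->F; outcomes B1=T, B1=F, B2=T, B3=T, B7=T, B8=E, B11=F
input #3, k=0, n=3, u=-1: events B1->T, B1->T, B1->T, B1->F, B2->F, B4->F, B6->S, B5->F, B8->E, B7->F, B9->T, B11->T, B11->F; outcomes B1=T, B1=F, B2=F, B4=F, B5=F, B6=S, B7=F, B8=E, B9=T, B11=T, B11=F
input #4, k=1, n=3, u=-2: events B1->T, B1->T, B1->T, B1->F, B2->T, B3->T, B8->E, B7->T, B11->F; outcomes B1=T, B1=F, B2=T, B3=T, B7=T, B8=E, B11=F
input #5, k=3, n=7, u=-2: events B1->T, B1->T, B1->T, B1->F, B2->T, B3->T, B8->S, B7->T, B11->F; outcomes B1=T, B1=F, B2=T, B3=T, B7=T, B8=S, B11=F
input #6, k=-1, n=6, u=-1: events B1->T, B1->T, B1->T, B1->F, B2->F, B4->F, B6->S, B5->F, B8->E, B7->F, B9->T, B11->T, B11->F; outcomes B1=T, B1=F, B2=F, B4=F, B5=F, B6=S, B7=F, B8=E, B9=T, B11=T, B11=F
union over the pool: B1=T, B1=F, B2=T, B2=F, B3=T, B4=F, B5=F, B6=S, B7=T, B7=F, B8=S, B8=E, B9=T, B11=T, B11=F
uncovered (7 of 22): B3=F, B4=T, B5=T, B6=E, B9=F, B10=T, B10=F
Answer: B3=F, B4=T, B5=T, B6=E, B9=F, B10=T, B10=F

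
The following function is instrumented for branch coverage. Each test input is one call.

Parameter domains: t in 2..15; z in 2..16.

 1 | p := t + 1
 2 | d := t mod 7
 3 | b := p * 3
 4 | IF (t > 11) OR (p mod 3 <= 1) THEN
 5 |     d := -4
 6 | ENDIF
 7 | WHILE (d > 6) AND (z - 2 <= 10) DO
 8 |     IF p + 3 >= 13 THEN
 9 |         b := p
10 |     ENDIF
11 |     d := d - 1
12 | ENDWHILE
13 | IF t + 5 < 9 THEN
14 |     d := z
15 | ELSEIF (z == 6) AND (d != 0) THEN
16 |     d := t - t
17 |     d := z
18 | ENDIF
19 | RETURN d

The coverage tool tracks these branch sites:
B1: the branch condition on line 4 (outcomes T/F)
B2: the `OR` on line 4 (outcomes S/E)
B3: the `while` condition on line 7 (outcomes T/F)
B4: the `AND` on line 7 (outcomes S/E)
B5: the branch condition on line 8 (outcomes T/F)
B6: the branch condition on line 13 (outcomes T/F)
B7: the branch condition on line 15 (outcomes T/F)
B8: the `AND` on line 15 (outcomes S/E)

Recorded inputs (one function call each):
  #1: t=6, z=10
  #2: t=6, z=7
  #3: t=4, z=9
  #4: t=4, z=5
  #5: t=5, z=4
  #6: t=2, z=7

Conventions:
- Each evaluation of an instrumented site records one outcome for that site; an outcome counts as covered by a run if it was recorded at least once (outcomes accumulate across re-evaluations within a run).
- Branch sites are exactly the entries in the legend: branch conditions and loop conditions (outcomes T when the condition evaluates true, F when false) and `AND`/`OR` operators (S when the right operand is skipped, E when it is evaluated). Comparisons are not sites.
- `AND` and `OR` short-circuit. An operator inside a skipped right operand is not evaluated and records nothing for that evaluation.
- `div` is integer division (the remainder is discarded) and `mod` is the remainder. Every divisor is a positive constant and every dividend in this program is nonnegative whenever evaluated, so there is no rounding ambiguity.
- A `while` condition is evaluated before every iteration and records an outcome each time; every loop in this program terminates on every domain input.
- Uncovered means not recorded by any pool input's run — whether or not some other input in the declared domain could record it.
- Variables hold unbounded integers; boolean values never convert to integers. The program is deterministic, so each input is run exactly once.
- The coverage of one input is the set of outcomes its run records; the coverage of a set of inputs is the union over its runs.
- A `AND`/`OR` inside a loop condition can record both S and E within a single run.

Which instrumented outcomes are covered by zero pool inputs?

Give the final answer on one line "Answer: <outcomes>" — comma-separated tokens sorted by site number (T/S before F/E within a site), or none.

test 1 (t=6, z=10) fires B2->E, B1->T, B4->S, B3->F, B6->F, B8->S, B7->F; hits B1=T, B2=E, B3=F, B4=S, B6=F, B7=F, B8=S
test 2 (t=6, z=7) fires B2->E, B1->T, B4->S, B3->F, B6->F, B8->S, B7->F; hits B1=T, B2=E, B3=F, B4=S, B6=F, B7=F, B8=S
test 3 (t=4, z=9) fires B2->E, B1->F, B4->S, B3->F, B6->F, B8->S, B7->F; hits B1=F, B2=E, B3=F, B4=S, B6=F, B7=F, B8=S
test 4 (t=4, z=5) fires B2->E, B1->F, B4->S, B3->F, B6->F, B8->S, B7->F; hits B1=F, B2=E, B3=F, B4=S, B6=F, B7=F, B8=S
test 5 (t=5, z=4) fires B2->E, B1->T, B4->S, B3->F, B6->F, B8->S, B7->F; hits B1=T, B2=E, B3=F, B4=S, B6=F, B7=F, B8=S
test 6 (t=2, z=7) fires B2->E, B1->T, B4->S, B3->F, B6->T; hits B1=T, B2=E, B3=F, B4=S, B6=T
union over the pool: B1=T, B1=F, B2=E, B3=F, B4=S, B6=T, B6=F, B7=F, B8=S
uncovered (7 of 16): B2=S, B3=T, B4=E, B5=T, B5=F, B7=T, B8=E

Answer: B2=S, B3=T, B4=E, B5=T, B5=F, B7=T, B8=E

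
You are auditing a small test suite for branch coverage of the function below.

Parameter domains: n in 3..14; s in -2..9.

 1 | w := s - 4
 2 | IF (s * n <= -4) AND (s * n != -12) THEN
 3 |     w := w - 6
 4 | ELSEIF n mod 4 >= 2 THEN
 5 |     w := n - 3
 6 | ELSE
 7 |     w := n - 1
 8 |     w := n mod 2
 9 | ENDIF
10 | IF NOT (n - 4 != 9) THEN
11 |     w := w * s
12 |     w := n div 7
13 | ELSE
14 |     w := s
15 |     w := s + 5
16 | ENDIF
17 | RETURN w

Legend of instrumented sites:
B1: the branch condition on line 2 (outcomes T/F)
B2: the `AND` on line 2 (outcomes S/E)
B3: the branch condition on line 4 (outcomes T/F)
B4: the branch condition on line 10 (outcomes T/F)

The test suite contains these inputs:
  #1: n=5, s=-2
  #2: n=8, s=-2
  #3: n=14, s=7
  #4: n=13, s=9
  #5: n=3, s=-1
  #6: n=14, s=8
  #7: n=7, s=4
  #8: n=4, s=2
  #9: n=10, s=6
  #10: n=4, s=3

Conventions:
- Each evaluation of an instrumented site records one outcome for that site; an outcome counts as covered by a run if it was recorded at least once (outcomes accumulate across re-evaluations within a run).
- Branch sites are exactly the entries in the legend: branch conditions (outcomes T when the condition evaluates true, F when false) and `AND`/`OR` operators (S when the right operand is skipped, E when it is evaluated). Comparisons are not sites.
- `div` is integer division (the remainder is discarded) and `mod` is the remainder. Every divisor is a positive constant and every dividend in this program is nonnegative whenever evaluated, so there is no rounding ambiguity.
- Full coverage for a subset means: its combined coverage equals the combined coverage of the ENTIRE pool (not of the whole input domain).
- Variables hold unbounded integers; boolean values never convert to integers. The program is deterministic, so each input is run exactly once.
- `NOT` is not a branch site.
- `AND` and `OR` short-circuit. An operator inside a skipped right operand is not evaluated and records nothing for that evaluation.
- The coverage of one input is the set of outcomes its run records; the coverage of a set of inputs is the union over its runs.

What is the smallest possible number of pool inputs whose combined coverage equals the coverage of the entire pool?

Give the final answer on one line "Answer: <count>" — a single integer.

test 1 (n=5, s=-2) hits B1=T, B2=E, B4=F
test 2 (n=8, s=-2) hits B1=T, B2=E, B4=F
test 3 (n=14, s=7) hits B1=F, B2=S, B3=T, B4=F
test 4 (n=13, s=9) hits B1=F, B2=S, B3=F, B4=T
test 5 (n=3, s=-1) hits B1=F, B2=S, B3=T, B4=F
test 6 (n=14, s=8) hits B1=F, B2=S, B3=T, B4=F
test 7 (n=7, s=4) hits B1=F, B2=S, B3=T, B4=F
test 8 (n=4, s=2) hits B1=F, B2=S, B3=F, B4=F
test 9 (n=10, s=6) hits B1=F, B2=S, B3=T, B4=F
test 10 (n=4, s=3) hits B1=F, B2=S, B3=F, B4=F
union over all inputs: B1=T, B1=F, B2=S, B2=E, B3=T, B3=F, B4=T, B4=F (8 outcomes)
every size-1 subset falls short of the 8 outcomes (best: 4/8)
every size-2 subset falls short of the 8 outcomes (best: 7/8)
inputs {1, 3, 4} (size 3) cover everything; no size-3 subset with a lexicographically smaller index list covers all 8

Answer: 3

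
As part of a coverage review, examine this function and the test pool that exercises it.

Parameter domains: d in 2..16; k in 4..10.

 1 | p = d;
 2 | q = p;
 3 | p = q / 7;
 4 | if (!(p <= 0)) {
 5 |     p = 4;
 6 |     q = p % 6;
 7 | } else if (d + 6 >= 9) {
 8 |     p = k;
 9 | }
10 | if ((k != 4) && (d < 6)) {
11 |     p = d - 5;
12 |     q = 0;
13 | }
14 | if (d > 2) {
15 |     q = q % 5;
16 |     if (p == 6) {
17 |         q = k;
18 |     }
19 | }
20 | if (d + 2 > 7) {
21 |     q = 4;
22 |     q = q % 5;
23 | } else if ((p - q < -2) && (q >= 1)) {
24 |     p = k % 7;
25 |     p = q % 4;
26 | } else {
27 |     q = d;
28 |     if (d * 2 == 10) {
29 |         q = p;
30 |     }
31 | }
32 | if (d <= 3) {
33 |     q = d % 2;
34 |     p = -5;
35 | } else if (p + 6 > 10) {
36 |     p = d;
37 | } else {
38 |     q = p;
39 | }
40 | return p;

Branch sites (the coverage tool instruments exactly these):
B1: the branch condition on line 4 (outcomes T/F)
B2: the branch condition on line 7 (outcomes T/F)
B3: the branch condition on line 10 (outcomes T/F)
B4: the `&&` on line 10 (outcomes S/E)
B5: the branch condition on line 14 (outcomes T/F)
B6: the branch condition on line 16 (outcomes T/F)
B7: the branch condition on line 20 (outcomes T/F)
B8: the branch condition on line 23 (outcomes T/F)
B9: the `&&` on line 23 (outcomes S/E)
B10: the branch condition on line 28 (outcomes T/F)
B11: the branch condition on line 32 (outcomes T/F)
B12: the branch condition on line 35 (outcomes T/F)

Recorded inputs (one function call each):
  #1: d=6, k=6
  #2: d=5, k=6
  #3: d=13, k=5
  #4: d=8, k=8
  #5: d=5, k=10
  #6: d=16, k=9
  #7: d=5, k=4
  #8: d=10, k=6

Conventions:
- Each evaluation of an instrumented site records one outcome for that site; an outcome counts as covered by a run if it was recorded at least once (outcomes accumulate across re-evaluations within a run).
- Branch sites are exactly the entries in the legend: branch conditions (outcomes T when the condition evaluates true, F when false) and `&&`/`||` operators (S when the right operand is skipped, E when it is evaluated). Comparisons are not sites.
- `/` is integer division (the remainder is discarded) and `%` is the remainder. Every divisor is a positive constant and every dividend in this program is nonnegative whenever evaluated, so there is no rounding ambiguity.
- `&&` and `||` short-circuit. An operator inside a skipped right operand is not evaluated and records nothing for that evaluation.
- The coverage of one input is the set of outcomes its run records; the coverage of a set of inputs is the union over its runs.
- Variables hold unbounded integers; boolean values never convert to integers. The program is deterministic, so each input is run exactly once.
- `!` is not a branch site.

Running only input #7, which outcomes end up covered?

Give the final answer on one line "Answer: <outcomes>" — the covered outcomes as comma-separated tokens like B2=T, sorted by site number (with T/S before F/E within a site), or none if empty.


Tracing the run of input #7 (d=5, k=4):
  B1->F, B2->T, B4->S, B3->F, B5->T, B6->F, B7->F, B9->S, B8->F, B10->T
  B11->F, B12->F
deduplicating events, the covered set is: B1=F, B2=T, B3=F, B4=S, B5=T, B6=F, B7=F, B8=F, B9=S, B10=T, B11=F, B12=F
Answer: B1=F, B2=T, B3=F, B4=S, B5=T, B6=F, B7=F, B8=F, B9=S, B10=T, B11=F, B12=F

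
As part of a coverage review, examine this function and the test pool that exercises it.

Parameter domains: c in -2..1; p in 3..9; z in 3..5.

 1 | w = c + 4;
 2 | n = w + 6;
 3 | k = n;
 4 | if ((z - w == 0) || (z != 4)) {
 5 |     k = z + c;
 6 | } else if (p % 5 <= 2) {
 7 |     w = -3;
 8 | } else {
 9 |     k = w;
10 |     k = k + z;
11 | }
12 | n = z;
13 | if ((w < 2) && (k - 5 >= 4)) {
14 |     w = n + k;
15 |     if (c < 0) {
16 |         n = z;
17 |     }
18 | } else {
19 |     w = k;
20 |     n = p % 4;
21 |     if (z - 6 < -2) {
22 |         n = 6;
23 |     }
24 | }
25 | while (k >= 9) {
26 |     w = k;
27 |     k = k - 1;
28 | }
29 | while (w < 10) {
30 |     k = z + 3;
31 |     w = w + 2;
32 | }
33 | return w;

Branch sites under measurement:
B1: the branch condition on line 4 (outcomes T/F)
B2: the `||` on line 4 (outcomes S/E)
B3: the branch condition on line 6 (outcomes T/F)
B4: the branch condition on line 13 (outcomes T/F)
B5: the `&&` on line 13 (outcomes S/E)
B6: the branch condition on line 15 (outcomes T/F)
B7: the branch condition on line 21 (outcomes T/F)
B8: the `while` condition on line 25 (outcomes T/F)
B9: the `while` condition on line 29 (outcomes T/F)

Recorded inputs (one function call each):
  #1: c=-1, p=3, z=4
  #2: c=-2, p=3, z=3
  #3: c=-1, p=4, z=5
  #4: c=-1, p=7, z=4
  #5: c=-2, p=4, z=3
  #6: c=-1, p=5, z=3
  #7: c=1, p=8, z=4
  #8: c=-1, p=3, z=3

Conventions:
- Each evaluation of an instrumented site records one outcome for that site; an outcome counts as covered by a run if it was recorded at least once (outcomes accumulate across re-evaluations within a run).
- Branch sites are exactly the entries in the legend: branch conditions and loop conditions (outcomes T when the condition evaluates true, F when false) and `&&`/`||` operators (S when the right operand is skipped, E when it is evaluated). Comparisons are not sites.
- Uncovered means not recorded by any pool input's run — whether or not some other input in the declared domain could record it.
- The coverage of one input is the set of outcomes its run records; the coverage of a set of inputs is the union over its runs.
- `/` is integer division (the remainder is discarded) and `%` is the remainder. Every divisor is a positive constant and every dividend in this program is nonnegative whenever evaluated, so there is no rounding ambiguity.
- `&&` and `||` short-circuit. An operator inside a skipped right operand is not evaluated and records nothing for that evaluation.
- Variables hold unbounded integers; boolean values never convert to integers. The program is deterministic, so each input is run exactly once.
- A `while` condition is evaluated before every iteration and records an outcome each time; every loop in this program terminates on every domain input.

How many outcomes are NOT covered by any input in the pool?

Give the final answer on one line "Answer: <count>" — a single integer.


test 1 (c=-1, p=3, z=4) fires B2->E, B1->F, B3->F, B5->S, B4->F, B7->F, B8->F, B9->T, B9->T, B9->F; hits B1=F, B2=E, B3=F, B4=F, B5=S, B7=F, B8=F, B9=T, B9=F
test 2 (c=-2, p=3, z=3) fires B2->E, B1->T, B5->S, B4->F, B7->T, B8->F, B9->T, B9->T, B9->T, B9->T, B9->T, B9->F; hits B1=T, B2=E, B4=F, B5=S, B7=T, B8=F, B9=T, B9=F
test 3 (c=-1, p=4, z=5) fires B2->E, B1->T, B5->S, B4->F, B7->F, B8->F, B9->T, B9->T, B9->T, B9->F; hits B1=T, B2=E, B4=F, B5=S, B7=F, B8=F, B9=T, B9=F
test 4 (c=-1, p=7, z=4) fires B2->E, B1->F, B3->T, B5->E, B4->T, B6->T, B8->T, B8->F, B9->T, B9->F; hits B1=F, B2=E, B3=T, B4=T, B5=E, B6=T, B8=T, B8=F, B9=T, B9=F
test 5 (c=-2, p=4, z=3) fires B2->E, B1->T, B5->S, B4->F, B7->T, B8->F, B9->T, B9->T, B9->T, B9->T, B9->T, B9->F; hits B1=T, B2=E, B4=F, B5=S, B7=T, B8=F, B9=T, B9=F
test 6 (c=-1, p=5, z=3) fires B2->S, B1->T, B5->S, B4->F, B7->T, B8->F, B9->T, B9->T, B9->T, B9->T, B9->F; hits B1=T, B2=S, B4=F, B5=S, B7=T, B8=F, B9=T, B9=F
test 7 (c=1, p=8, z=4) fires B2->E, B1->F, B3->F, B5->S, B4->F, B7->F, B8->T, B8->F, B9->T, B9->F; hits B1=F, B2=E, B3=F, B4=F, B5=S, B7=F, B8=T, B8=F, B9=T, B9=F
test 8 (c=-1, p=3, z=3) fires B2->S, B1->T, B5->S, B4->F, B7->T, B8->F, B9->T, B9->T, B9->T, B9->T, B9->F; hits B1=T, B2=S, B4=F, B5=S, B7=T, B8=F, B9=T, B9=F
union over the pool: B1=T, B1=F, B2=S, B2=E, B3=T, B3=F, B4=T, B4=F, B5=S, B5=E, B6=T, B7=T, B7=F, B8=T, B8=F, B9=T, B9=F
uncovered (1 of 18): B6=F
Answer: 1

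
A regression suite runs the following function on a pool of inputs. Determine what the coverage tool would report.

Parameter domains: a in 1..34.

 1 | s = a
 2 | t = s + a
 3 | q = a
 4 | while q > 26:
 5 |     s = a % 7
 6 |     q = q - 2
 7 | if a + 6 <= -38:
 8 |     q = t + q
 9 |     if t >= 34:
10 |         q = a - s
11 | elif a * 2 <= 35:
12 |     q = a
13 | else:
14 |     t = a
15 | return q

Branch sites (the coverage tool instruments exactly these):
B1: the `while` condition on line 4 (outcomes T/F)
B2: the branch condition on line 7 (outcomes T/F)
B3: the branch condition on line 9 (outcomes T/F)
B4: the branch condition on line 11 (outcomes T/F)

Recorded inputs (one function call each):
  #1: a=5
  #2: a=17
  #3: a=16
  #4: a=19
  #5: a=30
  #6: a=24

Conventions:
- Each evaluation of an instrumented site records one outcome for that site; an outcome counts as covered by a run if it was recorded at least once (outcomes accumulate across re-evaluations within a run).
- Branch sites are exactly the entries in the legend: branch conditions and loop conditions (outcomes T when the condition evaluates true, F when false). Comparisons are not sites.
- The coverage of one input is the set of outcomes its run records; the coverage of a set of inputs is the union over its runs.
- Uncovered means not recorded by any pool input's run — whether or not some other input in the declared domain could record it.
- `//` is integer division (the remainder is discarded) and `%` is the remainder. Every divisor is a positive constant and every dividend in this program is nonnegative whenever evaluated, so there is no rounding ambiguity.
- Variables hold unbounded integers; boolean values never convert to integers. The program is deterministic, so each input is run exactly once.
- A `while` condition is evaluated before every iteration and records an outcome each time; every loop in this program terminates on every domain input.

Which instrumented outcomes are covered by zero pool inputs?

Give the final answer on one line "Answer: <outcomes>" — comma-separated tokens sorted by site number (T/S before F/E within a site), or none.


input #1 (a=5): events B1->F, B2->F, B4->T; covers B1=F, B2=F, B4=T
input #2 (a=17): events B1->F, B2->F, B4->T; covers B1=F, B2=F, B4=T
input #3 (a=16): events B1->F, B2->F, B4->T; covers B1=F, B2=F, B4=T
input #4 (a=19): events B1->F, B2->F, B4->F; covers B1=F, B2=F, B4=F
input #5 (a=30): events B1->T, B1->T, B1->F, B2->F, B4->F; covers B1=T, B1=F, B2=F, B4=F
input #6 (a=24): events B1->F, B2->F, B4->F; covers B1=F, B2=F, B4=F
union over the pool: B1=T, B1=F, B2=F, B4=T, B4=F
uncovered (3 of 8): B2=T, B3=T, B3=F
Answer: B2=T, B3=T, B3=F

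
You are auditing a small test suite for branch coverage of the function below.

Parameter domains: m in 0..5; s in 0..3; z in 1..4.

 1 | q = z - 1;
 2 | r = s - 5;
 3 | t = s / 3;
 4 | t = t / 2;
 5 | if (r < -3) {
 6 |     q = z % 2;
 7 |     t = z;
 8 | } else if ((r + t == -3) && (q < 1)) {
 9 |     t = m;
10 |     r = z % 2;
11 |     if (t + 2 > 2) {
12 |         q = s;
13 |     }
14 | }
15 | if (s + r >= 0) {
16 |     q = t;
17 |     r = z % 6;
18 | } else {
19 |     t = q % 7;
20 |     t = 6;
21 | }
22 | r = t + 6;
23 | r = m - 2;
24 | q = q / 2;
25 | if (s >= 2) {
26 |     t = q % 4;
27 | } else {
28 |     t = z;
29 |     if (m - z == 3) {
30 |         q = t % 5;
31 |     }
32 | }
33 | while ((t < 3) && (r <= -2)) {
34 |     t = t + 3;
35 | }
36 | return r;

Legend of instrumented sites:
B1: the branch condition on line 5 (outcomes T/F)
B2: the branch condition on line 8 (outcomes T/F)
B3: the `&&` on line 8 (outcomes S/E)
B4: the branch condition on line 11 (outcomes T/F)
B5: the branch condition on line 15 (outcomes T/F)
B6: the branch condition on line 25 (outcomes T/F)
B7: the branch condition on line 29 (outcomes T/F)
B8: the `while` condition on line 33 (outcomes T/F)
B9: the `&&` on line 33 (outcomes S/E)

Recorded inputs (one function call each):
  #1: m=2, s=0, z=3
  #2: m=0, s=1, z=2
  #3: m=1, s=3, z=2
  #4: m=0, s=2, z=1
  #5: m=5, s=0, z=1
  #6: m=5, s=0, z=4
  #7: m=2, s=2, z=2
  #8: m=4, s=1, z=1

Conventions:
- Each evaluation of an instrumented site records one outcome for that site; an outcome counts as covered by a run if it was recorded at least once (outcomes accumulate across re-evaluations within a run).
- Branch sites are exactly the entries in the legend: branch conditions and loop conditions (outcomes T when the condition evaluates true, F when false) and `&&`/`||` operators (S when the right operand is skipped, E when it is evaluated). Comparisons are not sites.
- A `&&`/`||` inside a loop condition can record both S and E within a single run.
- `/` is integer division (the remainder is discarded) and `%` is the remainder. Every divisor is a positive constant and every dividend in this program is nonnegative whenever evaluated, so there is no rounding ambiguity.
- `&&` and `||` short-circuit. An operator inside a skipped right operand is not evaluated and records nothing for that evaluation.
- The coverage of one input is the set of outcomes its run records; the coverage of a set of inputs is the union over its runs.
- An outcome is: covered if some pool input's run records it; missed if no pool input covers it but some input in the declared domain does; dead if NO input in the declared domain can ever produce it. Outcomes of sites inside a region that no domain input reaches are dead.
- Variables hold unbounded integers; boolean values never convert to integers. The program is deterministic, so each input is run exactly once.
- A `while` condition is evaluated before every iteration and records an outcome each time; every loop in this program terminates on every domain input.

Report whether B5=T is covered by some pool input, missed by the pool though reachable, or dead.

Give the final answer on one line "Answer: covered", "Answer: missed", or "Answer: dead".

B5=T is recorded by pool input(s) 3, 4 -> covered

Answer: covered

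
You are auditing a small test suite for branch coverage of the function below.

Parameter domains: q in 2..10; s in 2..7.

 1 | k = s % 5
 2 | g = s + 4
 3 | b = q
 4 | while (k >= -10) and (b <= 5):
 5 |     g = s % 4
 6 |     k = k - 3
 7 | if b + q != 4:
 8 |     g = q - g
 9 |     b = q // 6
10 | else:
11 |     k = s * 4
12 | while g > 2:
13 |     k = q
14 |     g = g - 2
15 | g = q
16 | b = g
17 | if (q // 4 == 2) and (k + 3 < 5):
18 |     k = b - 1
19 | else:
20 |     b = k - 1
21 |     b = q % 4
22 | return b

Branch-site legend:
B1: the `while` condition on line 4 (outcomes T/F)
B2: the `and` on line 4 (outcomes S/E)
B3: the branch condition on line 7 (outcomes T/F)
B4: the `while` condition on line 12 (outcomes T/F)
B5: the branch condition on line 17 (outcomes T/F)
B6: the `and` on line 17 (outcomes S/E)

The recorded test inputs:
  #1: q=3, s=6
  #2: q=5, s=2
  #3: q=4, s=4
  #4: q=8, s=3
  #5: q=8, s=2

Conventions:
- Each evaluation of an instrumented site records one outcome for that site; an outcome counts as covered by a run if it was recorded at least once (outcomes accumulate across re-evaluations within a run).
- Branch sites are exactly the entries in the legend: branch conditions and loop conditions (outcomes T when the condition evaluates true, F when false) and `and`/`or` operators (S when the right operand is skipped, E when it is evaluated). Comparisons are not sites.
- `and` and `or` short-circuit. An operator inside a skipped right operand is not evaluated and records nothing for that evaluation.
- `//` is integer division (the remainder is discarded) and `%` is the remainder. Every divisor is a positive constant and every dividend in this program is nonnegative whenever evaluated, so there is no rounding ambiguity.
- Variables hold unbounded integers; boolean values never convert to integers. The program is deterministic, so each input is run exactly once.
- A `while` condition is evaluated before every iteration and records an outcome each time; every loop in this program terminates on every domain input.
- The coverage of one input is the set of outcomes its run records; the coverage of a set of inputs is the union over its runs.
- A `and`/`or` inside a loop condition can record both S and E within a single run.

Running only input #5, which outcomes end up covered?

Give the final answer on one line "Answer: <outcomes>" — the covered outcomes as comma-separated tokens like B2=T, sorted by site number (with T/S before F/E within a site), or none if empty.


Running input #5 (q=8, s=2), event by event:
  B2->E, B1->F, B3->T, B4->F, B6->E, B5->F
collecting distinct outcomes: B1=F, B2=E, B3=T, B4=F, B5=F, B6=E
Answer: B1=F, B2=E, B3=T, B4=F, B5=F, B6=E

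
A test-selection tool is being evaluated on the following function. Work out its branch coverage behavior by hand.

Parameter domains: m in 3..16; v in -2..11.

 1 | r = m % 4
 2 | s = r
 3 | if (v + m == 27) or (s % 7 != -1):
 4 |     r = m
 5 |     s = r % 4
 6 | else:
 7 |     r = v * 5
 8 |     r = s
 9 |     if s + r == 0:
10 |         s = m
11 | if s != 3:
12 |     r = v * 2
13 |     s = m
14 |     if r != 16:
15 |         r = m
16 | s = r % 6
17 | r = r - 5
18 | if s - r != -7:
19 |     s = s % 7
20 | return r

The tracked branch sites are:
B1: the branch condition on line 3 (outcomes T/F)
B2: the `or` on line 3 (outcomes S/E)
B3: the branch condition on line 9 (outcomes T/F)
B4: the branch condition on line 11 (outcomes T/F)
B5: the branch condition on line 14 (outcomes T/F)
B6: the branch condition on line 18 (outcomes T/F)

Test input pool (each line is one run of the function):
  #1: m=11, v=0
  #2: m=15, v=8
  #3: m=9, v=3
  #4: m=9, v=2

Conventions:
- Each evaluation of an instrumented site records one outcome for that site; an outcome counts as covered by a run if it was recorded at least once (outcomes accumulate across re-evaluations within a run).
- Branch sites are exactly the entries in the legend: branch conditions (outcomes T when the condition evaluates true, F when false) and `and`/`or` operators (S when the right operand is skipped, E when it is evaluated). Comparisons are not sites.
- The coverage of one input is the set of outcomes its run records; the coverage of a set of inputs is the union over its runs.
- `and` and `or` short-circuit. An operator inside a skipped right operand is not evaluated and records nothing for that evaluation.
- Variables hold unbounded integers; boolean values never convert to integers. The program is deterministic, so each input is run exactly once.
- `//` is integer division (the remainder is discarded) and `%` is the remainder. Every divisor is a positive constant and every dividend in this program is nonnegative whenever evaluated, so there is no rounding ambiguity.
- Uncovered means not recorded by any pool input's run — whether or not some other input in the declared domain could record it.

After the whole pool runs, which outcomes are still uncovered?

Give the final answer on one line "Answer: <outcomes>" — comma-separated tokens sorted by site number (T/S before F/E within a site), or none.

input #1 (m=11, v=0): events B2->E, B1->T, B4->F, B6->T; covers B1=T, B2=E, B4=F, B6=T
input #2 (m=15, v=8): events B2->E, B1->T, B4->F, B6->F; covers B1=T, B2=E, B4=F, B6=F
input #3 (m=9, v=3): events B2->E, B1->T, B4->T, B5->T, B6->T; covers B1=T, B2=E, B4=T, B5=T, B6=T
input #4 (m=9, v=2): events B2->E, B1->T, B4->T, B5->T, B6->T; covers B1=T, B2=E, B4=T, B5=T, B6=T
union over the pool: B1=T, B2=E, B4=T, B4=F, B5=T, B6=T, B6=F
uncovered (5 of 12): B1=F, B2=S, B3=T, B3=F, B5=F

Answer: B1=F, B2=S, B3=T, B3=F, B5=F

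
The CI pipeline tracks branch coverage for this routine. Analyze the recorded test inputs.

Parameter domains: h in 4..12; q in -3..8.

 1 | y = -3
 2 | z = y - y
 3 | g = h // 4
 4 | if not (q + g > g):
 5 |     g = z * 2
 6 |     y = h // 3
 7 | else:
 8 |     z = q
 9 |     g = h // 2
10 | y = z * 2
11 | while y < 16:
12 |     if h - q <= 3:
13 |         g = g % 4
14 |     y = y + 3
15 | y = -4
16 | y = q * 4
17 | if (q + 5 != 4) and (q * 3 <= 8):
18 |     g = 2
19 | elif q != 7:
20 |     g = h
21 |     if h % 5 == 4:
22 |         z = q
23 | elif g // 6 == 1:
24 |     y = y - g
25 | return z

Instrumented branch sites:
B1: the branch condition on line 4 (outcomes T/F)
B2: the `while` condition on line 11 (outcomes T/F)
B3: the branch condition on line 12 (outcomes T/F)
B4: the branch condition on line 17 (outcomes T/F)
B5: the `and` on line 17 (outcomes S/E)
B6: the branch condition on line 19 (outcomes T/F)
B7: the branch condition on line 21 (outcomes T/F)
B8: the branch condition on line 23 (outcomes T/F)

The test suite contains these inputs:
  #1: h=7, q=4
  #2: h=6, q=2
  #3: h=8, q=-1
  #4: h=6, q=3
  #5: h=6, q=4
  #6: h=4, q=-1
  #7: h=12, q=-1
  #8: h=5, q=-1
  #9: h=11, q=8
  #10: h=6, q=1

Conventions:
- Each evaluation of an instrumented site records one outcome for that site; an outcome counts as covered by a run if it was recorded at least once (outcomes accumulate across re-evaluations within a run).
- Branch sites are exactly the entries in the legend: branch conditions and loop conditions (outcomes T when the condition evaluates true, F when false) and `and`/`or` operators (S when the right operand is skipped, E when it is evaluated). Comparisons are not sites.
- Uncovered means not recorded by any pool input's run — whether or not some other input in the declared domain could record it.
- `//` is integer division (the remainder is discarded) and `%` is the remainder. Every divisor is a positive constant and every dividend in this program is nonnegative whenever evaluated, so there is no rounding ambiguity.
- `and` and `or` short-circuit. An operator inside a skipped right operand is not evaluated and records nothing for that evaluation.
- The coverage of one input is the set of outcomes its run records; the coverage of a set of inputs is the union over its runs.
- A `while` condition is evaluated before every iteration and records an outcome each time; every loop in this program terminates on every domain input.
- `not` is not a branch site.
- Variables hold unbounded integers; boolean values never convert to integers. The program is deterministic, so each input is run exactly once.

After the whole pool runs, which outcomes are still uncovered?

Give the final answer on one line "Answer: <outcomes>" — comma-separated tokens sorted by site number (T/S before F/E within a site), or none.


test 1 (h=7, q=4) hits B1=F, B2=T, B2=F, B3=T, B4=F, B5=E, B6=T, B7=F
test 2 (h=6, q=2) hits B1=F, B2=T, B2=F, B3=F, B4=T, B5=E
test 3 (h=8, q=-1) hits B1=T, B2=T, B2=F, B3=F, B4=F, B5=S, B6=T, B7=F
test 4 (h=6, q=3) hits B1=F, B2=T, B2=F, B3=T, B4=F, B5=E, B6=T, B7=F
test 5 (h=6, q=4) hits B1=F, B2=T, B2=F, B3=T, B4=F, B5=E, B6=T, B7=F
test 6 (h=4, q=-1) hits B1=T, B2=T, B2=F, B3=F, B4=F, B5=S, B6=T, B7=T
test 7 (h=12, q=-1) hits B1=T, B2=T, B2=F, B3=F, B4=F, B5=S, B6=T, B7=F
test 8 (h=5, q=-1) hits B1=T, B2=T, B2=F, B3=F, B4=F, B5=S, B6=T, B7=F
test 9 (h=11, q=8) hits B1=F, B2=F, B4=F, B5=E, B6=T, B7=F
test 10 (h=6, q=1) hits B1=F, B2=T, B2=F, B3=F, B4=T, B5=E
union over the pool: B1=T, B1=F, B2=T, B2=F, B3=T, B3=F, B4=T, B4=F, B5=S, B5=E, B6=T, B7=T, B7=F
uncovered (3 of 16): B6=F, B8=T, B8=F
Answer: B6=F, B8=T, B8=F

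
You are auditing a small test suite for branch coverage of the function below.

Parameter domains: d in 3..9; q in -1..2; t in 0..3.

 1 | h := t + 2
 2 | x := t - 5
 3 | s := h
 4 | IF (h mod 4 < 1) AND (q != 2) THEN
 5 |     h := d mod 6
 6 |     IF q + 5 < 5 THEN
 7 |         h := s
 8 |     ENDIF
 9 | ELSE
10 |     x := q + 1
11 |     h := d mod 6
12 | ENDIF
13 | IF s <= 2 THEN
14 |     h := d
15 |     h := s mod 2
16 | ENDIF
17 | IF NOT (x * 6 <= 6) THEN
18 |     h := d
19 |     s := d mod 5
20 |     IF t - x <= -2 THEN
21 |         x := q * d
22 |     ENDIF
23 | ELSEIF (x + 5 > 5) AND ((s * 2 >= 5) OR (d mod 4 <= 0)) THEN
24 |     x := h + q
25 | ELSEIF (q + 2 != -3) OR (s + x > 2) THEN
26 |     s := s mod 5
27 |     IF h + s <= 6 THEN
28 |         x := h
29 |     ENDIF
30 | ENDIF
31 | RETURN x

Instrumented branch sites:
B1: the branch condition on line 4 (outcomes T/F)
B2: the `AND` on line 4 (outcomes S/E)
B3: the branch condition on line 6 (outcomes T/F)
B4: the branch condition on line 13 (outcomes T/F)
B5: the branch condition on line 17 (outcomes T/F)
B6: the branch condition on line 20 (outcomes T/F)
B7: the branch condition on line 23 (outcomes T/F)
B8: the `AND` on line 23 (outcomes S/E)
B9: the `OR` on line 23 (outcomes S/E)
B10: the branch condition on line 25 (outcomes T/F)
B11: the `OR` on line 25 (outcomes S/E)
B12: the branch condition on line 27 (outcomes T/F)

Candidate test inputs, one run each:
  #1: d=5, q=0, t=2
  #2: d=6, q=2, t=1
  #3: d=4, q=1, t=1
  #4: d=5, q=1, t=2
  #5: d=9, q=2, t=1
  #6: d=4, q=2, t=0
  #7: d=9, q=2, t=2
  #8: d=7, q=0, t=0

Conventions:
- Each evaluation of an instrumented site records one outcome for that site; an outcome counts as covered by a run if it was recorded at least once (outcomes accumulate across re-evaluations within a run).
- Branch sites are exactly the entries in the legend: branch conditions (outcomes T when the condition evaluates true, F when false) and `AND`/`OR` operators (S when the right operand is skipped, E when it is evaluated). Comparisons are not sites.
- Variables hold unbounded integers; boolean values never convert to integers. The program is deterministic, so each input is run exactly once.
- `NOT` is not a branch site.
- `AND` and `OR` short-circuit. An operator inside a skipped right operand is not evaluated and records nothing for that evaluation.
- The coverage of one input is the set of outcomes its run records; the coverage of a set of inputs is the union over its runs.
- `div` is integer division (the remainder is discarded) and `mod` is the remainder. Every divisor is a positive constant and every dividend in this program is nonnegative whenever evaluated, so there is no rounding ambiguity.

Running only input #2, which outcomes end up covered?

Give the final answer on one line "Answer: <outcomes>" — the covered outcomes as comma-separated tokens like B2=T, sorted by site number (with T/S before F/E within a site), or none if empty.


Running input #2 (d=6, q=2, t=1), event by event:
  B2->S, B1->F, B4->F, B5->T, B6->T
distinct outcomes covered: B1=F, B2=S, B4=F, B5=T, B6=T
Answer: B1=F, B2=S, B4=F, B5=T, B6=T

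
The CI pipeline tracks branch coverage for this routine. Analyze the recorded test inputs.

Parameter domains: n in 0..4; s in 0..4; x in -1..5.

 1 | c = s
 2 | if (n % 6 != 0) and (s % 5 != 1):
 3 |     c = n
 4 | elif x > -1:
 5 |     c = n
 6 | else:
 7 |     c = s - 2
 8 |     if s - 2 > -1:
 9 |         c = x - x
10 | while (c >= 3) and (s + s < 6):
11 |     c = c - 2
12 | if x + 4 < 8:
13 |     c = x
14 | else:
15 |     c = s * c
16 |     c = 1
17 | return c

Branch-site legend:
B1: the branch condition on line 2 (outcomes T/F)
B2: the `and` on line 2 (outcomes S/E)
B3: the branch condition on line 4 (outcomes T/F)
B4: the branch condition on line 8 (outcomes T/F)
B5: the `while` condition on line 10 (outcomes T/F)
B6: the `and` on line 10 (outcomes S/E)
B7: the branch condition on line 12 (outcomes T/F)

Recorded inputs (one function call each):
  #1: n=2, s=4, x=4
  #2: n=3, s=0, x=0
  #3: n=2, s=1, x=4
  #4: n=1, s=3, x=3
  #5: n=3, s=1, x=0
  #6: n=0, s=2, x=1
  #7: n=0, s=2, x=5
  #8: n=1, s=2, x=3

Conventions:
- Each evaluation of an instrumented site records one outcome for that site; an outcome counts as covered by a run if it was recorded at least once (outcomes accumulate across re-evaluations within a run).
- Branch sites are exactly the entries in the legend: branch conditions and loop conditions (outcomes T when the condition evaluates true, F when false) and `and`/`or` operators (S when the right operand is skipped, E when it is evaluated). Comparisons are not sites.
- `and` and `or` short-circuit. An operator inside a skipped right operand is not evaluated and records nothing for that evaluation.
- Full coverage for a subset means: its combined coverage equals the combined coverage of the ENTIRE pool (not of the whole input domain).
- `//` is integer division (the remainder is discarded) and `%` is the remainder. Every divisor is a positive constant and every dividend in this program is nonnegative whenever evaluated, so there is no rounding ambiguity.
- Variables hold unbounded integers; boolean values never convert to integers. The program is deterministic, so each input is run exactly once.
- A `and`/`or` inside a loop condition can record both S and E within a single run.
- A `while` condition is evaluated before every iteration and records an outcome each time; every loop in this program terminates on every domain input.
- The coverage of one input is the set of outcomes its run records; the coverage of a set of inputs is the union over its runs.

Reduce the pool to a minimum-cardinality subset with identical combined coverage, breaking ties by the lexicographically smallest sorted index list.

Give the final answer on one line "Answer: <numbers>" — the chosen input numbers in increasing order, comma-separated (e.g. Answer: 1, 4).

input #1, n=2, s=4, x=4: events B2->E, B1->T, B6->S, B5->F, B7->F; outcomes B1=T, B2=E, B5=F, B6=S, B7=F
input #2, n=3, s=0, x=0: events B2->E, B1->T, B6->E, B5->T, B6->S, B5->F, B7->T; outcomes B1=T, B2=E, B5=T, B5=F, B6=S, B6=E, B7=T
input #3, n=2, s=1, x=4: events B2->E, B1->F, B3->T, B6->S, B5->F, B7->F; outcomes B1=F, B2=E, B3=T, B5=F, B6=S, B7=F
input #4, n=1, s=3, x=3: events B2->E, B1->T, B6->S, B5->F, B7->T; outcomes B1=T, B2=E, B5=F, B6=S, B7=T
input #5, n=3, s=1, x=0: events B2->E, B1->F, B3->T, B6->E, B5->T, B6->S, B5->F, B7->T; outcomes B1=F, B2=E, B3=T, B5=T, B5=F, B6=S, B6=E, B7=T
input #6, n=0, s=2, x=1: events B2->S, B1->F, B3->T, B6->S, B5->F, B7->T; outcomes B1=F, B2=S, B3=T, B5=F, B6=S, B7=T
input #7, n=0, s=2, x=5: events B2->S, B1->F, B3->T, B6->S, B5->F, B7->F; outcomes B1=F, B2=S, B3=T, B5=F, B6=S, B7=F
input #8, n=1, s=2, x=3: events B2->E, B1->T, B6->S, B5->F, B7->T; outcomes B1=T, B2=E, B5=F, B6=S, B7=T
the full pool covers 11 outcomes: B1=T, B1=F, B2=S, B2=E, B3=T, B5=T, B5=F, B6=S, B6=E, B7=T, B7=F
every size-1 subset falls short of the 11 outcomes (best: 8/11)
size 2: inputs {2, 7} cover all 11 outcomes, and no lexicographically smaller subset of this size does

Answer: 2, 7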